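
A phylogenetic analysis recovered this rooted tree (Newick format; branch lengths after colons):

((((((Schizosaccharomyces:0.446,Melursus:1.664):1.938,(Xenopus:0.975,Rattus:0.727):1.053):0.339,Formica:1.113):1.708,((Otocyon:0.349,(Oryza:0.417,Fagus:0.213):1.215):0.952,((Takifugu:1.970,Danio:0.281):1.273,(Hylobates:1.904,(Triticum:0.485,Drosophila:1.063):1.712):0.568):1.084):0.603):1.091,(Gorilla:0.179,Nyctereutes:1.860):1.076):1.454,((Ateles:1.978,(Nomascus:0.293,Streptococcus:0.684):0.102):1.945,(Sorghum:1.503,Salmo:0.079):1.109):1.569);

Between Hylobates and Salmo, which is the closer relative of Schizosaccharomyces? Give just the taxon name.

The MRCA of Schizosaccharomyces and Hylobates subtends ((((Schizosaccharomyces,Melursus),(Xenopus,Rattus)),Formica),((Otocyon,(Oryza,Fagus)),((Takifugu,Danio),(Hylobates,(Triticum,Drosophila))))) (13 taxa).
The MRCA of Schizosaccharomyces and Salmo is the root, subtending the entire tree (20 taxa).
The first is nested inside the second, so Schizosaccharomyces shares a more recent common ancestor with Hylobates.

Hylobates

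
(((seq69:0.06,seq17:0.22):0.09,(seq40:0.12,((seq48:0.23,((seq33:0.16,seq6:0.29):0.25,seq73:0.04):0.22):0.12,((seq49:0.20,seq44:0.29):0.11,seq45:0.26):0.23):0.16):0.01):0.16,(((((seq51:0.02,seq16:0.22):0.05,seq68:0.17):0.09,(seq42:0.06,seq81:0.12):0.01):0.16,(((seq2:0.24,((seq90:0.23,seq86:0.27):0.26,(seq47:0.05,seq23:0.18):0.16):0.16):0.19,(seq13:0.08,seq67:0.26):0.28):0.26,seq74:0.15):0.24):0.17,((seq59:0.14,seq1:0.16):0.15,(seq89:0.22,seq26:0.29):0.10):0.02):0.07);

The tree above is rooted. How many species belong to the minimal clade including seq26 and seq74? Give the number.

17

The MRCA of seq26 and seq74 is the node subtending (((((seq51,seq16),seq68),(seq42,seq81)),(((seq2,((seq90,seq86),(seq47,seq23))),(seq13,seq67)),seq74)),((seq59,seq1),(seq89,seq26))).
That clade contains 17 terminal taxa: seq1, seq13, seq16, seq2, seq23, seq26, seq42, seq47, seq51, seq59, seq67, seq68, seq74, seq81, seq86, seq89, seq90.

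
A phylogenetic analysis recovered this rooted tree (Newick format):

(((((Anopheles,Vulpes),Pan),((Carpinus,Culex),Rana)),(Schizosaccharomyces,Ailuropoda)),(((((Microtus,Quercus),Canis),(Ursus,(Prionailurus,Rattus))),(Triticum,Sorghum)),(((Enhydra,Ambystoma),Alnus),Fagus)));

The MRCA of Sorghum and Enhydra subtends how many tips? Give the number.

The MRCA of Sorghum and Enhydra is the node subtending (((((Microtus,Quercus),Canis),(Ursus,(Prionailurus,Rattus))),(Triticum,Sorghum)),(((Enhydra,Ambystoma),Alnus),Fagus)).
That clade contains 12 terminal taxa: Alnus, Ambystoma, Canis, Enhydra, Fagus, Microtus, Prionailurus, Quercus, Rattus, Sorghum, Triticum, Ursus.

12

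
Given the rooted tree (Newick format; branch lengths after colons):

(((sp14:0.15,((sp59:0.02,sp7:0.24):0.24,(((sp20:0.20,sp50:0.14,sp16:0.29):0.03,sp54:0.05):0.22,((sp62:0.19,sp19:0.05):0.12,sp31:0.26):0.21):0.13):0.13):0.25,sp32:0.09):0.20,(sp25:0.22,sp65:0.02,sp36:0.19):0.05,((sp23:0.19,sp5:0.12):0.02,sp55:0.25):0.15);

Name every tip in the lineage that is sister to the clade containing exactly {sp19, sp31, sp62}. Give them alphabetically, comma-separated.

sp16, sp20, sp50, sp54

The clade containing exactly {sp19, sp31, sp62} attaches to the tree at the node subtending (((sp20,sp50,sp16),sp54),((sp62,sp19),sp31)).
The other lineage descending from that same node — the sister group — is ((sp20,sp50,sp16),sp54); its 4 tips in alphabetical order are the answer.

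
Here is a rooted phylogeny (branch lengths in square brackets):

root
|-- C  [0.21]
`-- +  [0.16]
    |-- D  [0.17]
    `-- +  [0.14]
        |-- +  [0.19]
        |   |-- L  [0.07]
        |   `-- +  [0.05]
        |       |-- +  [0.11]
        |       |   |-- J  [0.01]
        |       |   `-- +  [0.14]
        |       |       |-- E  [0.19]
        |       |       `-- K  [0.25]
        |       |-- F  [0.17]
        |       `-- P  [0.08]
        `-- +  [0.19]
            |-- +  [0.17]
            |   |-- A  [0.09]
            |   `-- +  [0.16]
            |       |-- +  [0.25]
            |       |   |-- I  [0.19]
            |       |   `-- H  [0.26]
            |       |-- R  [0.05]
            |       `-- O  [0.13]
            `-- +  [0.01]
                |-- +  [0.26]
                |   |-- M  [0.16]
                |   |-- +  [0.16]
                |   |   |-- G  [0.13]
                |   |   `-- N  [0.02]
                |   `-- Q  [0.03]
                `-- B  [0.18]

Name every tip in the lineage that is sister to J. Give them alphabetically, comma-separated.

E, K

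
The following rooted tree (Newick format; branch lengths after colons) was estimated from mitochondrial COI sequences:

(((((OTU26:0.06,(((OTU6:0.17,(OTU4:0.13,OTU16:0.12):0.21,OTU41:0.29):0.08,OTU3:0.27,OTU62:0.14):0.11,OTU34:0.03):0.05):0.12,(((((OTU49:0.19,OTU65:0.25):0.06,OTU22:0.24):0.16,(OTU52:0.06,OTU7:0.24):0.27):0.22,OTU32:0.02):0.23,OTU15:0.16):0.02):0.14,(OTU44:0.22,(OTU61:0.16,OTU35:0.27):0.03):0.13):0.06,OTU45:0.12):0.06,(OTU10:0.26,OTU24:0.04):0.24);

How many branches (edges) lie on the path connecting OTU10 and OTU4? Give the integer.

The MRCA of OTU10 and OTU4 is the root of the tree.
From OTU10 up to that node: 2 branches. From OTU4 up to the same node: 9 branches. Total: 2 + 9 = 11.

11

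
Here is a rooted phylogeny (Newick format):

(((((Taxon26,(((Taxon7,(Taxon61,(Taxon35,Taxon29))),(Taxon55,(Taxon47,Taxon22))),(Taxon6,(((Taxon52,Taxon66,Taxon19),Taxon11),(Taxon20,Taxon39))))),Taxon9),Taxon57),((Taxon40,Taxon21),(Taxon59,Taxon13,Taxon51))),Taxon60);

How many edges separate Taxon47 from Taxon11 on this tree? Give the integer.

The MRCA of Taxon47 and Taxon11 is the node subtending (((Taxon7,(Taxon61,(Taxon35,Taxon29))),(Taxon55,(Taxon47,Taxon22))),(Taxon6,(((Taxon52,Taxon66,Taxon19),Taxon11),(Taxon20,Taxon39)))).
From Taxon47 up to that node: 4 branches. From Taxon11 up to the same node: 4 branches. Total: 4 + 4 = 8.

8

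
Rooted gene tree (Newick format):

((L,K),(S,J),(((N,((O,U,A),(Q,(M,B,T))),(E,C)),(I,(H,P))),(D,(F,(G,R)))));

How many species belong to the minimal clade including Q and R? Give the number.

17

The MRCA of Q and R is the node subtending (((N,((O,U,A),(Q,(M,B,T))),(E,C)),(I,(H,P))),(D,(F,(G,R)))).
That clade contains 17 terminal taxa: A, B, C, D, E, F, G, H, I, M, N, O, P, Q, R, T, U.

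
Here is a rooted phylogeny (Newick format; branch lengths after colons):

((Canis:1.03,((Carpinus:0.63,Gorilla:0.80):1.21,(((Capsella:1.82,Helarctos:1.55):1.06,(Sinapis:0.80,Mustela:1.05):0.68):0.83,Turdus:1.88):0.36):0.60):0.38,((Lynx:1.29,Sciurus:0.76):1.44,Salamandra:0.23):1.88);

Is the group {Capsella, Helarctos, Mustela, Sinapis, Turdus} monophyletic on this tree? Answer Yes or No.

Yes

The most recent common ancestor of these taxa subtends (((Capsella,Helarctos),(Sinapis,Mustela)),Turdus).
That clade has exactly 5 tips — every listed taxon and nothing else — so the group is monophyletic.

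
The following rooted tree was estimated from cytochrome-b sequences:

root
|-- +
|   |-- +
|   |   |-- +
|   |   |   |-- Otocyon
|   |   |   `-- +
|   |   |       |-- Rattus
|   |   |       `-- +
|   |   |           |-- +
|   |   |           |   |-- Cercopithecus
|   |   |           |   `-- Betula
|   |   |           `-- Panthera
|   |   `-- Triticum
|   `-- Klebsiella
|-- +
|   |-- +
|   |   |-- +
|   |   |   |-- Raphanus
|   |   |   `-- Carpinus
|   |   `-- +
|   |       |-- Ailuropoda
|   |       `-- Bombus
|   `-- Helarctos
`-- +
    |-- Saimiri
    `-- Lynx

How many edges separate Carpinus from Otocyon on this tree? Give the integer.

8

The MRCA of Carpinus and Otocyon is the root of the tree.
From Carpinus up to that node: 4 branches. From Otocyon up to the same node: 4 branches. Total: 4 + 4 = 8.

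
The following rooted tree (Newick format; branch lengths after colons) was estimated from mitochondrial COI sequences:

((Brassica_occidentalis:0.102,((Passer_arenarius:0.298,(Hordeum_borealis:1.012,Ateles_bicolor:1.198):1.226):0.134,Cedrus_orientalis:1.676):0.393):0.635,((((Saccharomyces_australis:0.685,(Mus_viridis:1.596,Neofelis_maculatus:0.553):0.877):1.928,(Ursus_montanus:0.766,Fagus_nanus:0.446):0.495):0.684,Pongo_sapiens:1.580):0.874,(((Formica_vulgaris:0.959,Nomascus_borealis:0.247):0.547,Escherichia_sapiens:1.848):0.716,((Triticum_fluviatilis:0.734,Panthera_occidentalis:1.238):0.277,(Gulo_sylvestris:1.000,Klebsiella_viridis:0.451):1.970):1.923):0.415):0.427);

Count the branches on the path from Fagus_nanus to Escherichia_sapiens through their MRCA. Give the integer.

The MRCA of Fagus_nanus and Escherichia_sapiens is the node subtending ((((Saccharomyces_australis,(Mus_viridis,Neofelis_maculatus)),(Ursus_montanus,Fagus_nanus)),Pongo_sapiens),(((Formica_vulgaris,Nomascus_borealis),Escherichia_sapiens),((Triticum_fluviatilis,Panthera_occidentalis),(Gulo_sylvestris,Klebsiella_viridis)))).
From Fagus_nanus up to that node: 4 branches. From Escherichia_sapiens up to the same node: 3 branches. Total: 4 + 3 = 7.

7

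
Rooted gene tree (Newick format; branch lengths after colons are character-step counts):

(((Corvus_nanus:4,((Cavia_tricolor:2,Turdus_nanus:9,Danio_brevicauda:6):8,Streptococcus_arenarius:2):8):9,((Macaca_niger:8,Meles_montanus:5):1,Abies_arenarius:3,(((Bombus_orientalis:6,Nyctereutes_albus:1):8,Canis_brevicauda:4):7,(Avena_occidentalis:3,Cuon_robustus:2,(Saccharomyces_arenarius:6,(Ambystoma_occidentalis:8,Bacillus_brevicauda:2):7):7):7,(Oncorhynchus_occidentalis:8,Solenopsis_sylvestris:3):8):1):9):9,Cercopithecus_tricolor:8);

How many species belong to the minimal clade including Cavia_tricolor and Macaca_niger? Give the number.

The MRCA of Cavia_tricolor and Macaca_niger is the node subtending ((Corvus_nanus,((Cavia_tricolor,Turdus_nanus,Danio_brevicauda),Streptococcus_arenarius)),((Macaca_niger,Meles_montanus),Abies_arenarius,(((Bombus_orientalis,Nyctereutes_albus),Canis_brevicauda),(Avena_occidentalis,Cuon_robustus,(Saccharomyces_arenarius,(Ambystoma_occidentalis,Bacillus_brevicauda))),(Oncorhynchus_occidentalis,Solenopsis_sylvestris)))).
That clade contains 18 terminal taxa: Abies_arenarius, Ambystoma_occidentalis, Avena_occidentalis, Bacillus_brevicauda, Bombus_orientalis, Canis_brevicauda, Cavia_tricolor, Corvus_nanus, Cuon_robustus, Danio_brevicauda, Macaca_niger, Meles_montanus, Nyctereutes_albus, Oncorhynchus_occidentalis, Saccharomyces_arenarius, Solenopsis_sylvestris, Streptococcus_arenarius, Turdus_nanus.

18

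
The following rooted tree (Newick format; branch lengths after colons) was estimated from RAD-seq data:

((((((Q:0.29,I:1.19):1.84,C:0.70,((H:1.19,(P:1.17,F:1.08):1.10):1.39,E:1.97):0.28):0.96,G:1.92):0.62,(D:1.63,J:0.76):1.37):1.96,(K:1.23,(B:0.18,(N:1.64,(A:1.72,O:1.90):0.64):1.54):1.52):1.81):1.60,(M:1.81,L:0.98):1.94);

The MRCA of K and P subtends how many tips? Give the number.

The MRCA of K and P is the node subtending (((((Q,I),C,((H,(P,F)),E)),G),(D,J)),(K,(B,(N,(A,O))))).
That clade contains 15 terminal taxa: A, B, C, D, E, F, G, H, I, J, K, N, O, P, Q.

15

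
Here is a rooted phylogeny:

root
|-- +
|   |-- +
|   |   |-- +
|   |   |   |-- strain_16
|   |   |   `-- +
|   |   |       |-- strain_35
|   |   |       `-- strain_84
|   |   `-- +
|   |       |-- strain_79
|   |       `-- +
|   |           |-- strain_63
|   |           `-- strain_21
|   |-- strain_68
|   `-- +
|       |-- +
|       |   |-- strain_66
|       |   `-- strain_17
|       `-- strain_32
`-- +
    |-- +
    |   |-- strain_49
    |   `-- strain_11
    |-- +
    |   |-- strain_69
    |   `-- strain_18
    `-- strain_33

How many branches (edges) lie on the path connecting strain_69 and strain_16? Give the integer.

The MRCA of strain_69 and strain_16 is the root of the tree.
From strain_69 up to that node: 3 branches. From strain_16 up to the same node: 4 branches. Total: 3 + 4 = 7.

7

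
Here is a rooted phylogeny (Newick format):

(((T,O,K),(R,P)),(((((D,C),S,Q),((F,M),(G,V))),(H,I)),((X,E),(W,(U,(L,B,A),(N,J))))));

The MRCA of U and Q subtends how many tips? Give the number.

The MRCA of U and Q is the node subtending (((((D,C),S,Q),((F,M),(G,V))),(H,I)),((X,E),(W,(U,(L,B,A),(N,J))))).
That clade contains 19 terminal taxa: A, B, C, D, E, F, G, H, I, J, L, M, N, Q, S, U, V, W, X.

19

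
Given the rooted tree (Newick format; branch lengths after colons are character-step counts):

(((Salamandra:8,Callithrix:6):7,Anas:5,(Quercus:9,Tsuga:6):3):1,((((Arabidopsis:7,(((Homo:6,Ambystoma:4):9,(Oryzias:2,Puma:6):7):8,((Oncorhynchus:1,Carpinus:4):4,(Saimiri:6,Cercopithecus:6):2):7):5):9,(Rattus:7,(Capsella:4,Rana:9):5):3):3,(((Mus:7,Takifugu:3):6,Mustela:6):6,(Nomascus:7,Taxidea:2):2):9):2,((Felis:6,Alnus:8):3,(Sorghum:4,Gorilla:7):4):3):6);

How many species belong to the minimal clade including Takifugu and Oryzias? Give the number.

The MRCA of Takifugu and Oryzias is the node subtending (((Arabidopsis,(((Homo,Ambystoma),(Oryzias,Puma)),((Oncorhynchus,Carpinus),(Saimiri,Cercopithecus)))),(Rattus,(Capsella,Rana))),(((Mus,Takifugu),Mustela),(Nomascus,Taxidea))).
That clade contains 17 terminal taxa: Ambystoma, Arabidopsis, Capsella, Carpinus, Cercopithecus, Homo, Mus, Mustela, Nomascus, Oncorhynchus, Oryzias, Puma, Rana, Rattus, Saimiri, Takifugu, Taxidea.

17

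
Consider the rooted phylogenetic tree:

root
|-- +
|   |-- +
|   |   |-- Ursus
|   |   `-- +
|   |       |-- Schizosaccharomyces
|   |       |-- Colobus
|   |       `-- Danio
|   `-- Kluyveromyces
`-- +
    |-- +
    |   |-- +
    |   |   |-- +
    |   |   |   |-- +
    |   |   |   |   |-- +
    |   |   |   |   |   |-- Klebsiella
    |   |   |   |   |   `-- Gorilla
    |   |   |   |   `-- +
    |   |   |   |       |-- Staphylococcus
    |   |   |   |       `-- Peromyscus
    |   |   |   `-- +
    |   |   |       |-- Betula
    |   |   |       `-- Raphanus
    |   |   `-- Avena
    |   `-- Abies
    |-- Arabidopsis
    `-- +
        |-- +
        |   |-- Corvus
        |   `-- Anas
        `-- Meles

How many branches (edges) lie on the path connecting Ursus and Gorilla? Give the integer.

10

The MRCA of Ursus and Gorilla is the root of the tree.
From Ursus up to that node: 3 branches. From Gorilla up to the same node: 7 branches. Total: 3 + 7 = 10.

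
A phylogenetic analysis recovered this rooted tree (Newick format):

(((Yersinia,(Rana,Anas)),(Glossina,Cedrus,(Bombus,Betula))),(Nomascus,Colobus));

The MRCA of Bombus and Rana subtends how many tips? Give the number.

The MRCA of Bombus and Rana is the node subtending ((Yersinia,(Rana,Anas)),(Glossina,Cedrus,(Bombus,Betula))).
That clade contains 7 terminal taxa: Anas, Betula, Bombus, Cedrus, Glossina, Rana, Yersinia.

7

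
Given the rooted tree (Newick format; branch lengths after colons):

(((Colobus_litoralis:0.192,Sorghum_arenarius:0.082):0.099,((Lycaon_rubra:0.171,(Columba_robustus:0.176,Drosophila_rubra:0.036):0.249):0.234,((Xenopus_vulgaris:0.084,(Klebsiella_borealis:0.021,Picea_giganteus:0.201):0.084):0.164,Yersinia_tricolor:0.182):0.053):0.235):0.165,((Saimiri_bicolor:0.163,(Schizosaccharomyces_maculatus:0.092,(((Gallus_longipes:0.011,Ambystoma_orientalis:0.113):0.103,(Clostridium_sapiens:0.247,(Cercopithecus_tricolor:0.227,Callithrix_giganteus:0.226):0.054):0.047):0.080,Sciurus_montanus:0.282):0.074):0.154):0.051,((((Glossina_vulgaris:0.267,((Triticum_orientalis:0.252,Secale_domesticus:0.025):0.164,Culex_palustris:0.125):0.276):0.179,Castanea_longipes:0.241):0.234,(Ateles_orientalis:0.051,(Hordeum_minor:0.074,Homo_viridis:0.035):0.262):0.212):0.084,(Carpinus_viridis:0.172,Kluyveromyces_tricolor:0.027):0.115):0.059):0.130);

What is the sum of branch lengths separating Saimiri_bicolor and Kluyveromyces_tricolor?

0.415

The path runs Saimiri_bicolor → … → MRCA → … → Kluyveromyces_tricolor; the MRCA is the node subtending ((Saimiri_bicolor,(Schizosaccharomyces_maculatus,(((Gallus_longipes,Ambystoma_orientalis),(Clostridium_sapiens,(Cercopithecus_tricolor,Callithrix_giganteus))),Sciurus_montanus))),((((Glossina_vulgaris,((Triticum_orientalis,Secale_domesticus),Culex_palustris)),Castanea_longipes),(Ateles_orientalis,(Hordeum_minor,Homo_viridis))),(Carpinus_viridis,Kluyveromyces_tricolor))).
Branch lengths along that path: 0.163 + 0.051 + 0.059 + 0.115 + 0.027 = 0.415.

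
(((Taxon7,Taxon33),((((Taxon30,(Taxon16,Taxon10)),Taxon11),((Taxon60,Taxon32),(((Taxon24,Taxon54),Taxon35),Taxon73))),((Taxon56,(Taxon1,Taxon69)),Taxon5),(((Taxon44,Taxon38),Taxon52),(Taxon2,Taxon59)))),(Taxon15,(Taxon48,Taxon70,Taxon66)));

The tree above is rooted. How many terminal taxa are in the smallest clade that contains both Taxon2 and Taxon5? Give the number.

The MRCA of Taxon2 and Taxon5 is the node subtending ((((Taxon30,(Taxon16,Taxon10)),Taxon11),((Taxon60,Taxon32),(((Taxon24,Taxon54),Taxon35),Taxon73))),((Taxon56,(Taxon1,Taxon69)),Taxon5),(((Taxon44,Taxon38),Taxon52),(Taxon2,Taxon59))).
That clade contains 19 terminal taxa: Taxon1, Taxon10, Taxon11, Taxon16, Taxon2, Taxon24, Taxon30, Taxon32, Taxon35, Taxon38, Taxon44, Taxon5, Taxon52, Taxon54, Taxon56, Taxon59, Taxon60, Taxon69, Taxon73.

19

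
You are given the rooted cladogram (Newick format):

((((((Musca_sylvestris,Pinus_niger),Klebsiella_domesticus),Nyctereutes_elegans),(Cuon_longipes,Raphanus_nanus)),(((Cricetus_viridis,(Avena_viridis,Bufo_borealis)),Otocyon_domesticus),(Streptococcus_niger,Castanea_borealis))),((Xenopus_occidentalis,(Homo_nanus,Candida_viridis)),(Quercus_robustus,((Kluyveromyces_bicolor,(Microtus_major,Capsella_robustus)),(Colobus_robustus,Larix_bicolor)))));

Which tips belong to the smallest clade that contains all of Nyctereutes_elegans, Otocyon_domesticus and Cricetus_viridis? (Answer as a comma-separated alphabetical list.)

Tracing Nyctereutes_elegans: it sits inside (((Musca_sylvestris,Pinus_niger),Klebsiella_domesticus),Nyctereutes_elegans).
Tracing Otocyon_domesticus: it sits inside ((Cricetus_viridis,(Avena_viridis,Bufo_borealis)),Otocyon_domesticus).
Tracing Cricetus_viridis: it sits inside (Cricetus_viridis,(Avena_viridis,Bufo_borealis)).
The smallest clade enclosing all 3 is (((((Musca_sylvestris,Pinus_niger),Klebsiella_domesticus),Nyctereutes_elegans),(Cuon_longipes,Raphanus_nanus)),(((Cricetus_viridis,(Avena_viridis,Bufo_borealis)),Otocyon_domesticus),(Streptococcus_niger,Castanea_borealis))); the answer is its 12 terminal taxa in alphabetical order.

Avena_viridis, Bufo_borealis, Castanea_borealis, Cricetus_viridis, Cuon_longipes, Klebsiella_domesticus, Musca_sylvestris, Nyctereutes_elegans, Otocyon_domesticus, Pinus_niger, Raphanus_nanus, Streptococcus_niger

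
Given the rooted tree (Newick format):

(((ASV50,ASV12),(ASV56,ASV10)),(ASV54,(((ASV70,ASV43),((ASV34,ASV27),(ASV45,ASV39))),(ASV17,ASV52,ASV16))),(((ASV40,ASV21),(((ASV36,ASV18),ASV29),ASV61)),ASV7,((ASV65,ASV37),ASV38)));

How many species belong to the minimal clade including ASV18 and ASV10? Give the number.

24

The MRCA of ASV18 and ASV10 is the root, so the clade is the entire tree.
That clade contains 24 terminal taxa: ASV10, ASV12, ASV16, ASV17, ASV18, ASV21, ASV27, ASV29, ASV34, ASV36, ASV37, ASV38, ASV39, ASV40, ASV43, ASV45, ASV50, ASV52, ASV54, ASV56, ASV61, ASV65, ASV7, ASV70.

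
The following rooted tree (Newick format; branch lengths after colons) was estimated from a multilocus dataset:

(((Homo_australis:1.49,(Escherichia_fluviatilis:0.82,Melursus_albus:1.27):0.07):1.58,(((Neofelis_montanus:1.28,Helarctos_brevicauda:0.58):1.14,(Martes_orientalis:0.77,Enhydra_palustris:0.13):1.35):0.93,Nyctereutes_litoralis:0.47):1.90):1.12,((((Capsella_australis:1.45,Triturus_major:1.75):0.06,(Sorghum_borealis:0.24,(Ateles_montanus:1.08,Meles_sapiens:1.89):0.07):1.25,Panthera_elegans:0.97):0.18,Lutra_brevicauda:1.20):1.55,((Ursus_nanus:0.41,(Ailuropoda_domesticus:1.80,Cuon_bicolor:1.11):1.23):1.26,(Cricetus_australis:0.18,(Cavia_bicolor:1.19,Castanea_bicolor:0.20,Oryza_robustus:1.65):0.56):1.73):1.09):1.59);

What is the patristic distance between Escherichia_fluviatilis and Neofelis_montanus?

The path runs Escherichia_fluviatilis → … → MRCA → … → Neofelis_montanus; the MRCA is the node subtending ((Homo_australis,(Escherichia_fluviatilis,Melursus_albus)),(((Neofelis_montanus,Helarctos_brevicauda),(Martes_orientalis,Enhydra_palustris)),Nyctereutes_litoralis)).
Branch lengths along that path: 0.82 + 0.07 + 1.58 + 1.90 + 0.93 + 1.14 + 1.28 = 7.72.

7.72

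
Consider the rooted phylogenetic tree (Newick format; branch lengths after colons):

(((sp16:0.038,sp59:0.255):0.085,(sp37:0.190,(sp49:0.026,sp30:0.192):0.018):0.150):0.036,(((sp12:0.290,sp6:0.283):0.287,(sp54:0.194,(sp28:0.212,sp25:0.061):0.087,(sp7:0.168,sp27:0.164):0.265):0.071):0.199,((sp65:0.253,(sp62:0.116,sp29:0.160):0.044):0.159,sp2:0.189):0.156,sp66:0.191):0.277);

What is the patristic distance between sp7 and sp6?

The path runs sp7 → … → MRCA → … → sp6; the MRCA is the node subtending ((sp12,sp6),(sp54,(sp28,sp25),(sp7,sp27))).
Branch lengths along that path: 0.168 + 0.265 + 0.071 + 0.287 + 0.283 = 1.074.

1.074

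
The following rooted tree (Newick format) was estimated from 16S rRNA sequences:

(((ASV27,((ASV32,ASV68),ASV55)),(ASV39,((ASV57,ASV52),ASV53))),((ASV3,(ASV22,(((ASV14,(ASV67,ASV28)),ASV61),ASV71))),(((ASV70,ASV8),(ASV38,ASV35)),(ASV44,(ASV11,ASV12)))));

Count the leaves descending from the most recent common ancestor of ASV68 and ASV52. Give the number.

The MRCA of ASV68 and ASV52 is the node subtending ((ASV27,((ASV32,ASV68),ASV55)),(ASV39,((ASV57,ASV52),ASV53))).
That clade contains 8 terminal taxa: ASV27, ASV32, ASV39, ASV52, ASV53, ASV55, ASV57, ASV68.

8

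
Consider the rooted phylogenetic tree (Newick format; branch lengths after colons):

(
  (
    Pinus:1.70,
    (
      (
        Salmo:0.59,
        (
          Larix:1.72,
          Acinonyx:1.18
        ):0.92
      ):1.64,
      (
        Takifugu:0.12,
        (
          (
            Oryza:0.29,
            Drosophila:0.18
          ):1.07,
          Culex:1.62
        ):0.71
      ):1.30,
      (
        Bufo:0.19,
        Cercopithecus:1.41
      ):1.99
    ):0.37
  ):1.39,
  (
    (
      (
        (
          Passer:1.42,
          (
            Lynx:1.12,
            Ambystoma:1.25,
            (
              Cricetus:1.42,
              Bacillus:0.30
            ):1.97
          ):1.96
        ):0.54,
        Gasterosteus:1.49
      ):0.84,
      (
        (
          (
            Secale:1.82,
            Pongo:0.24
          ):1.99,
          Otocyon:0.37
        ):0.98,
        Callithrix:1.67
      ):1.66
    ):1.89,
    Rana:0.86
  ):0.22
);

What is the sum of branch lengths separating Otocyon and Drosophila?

10.14

The path runs Otocyon → … → MRCA → … → Drosophila; the MRCA is the root of the tree.
Branch lengths along that path: 0.37 + 0.98 + 1.66 + 1.89 + 0.22 + 1.39 + 0.37 + 1.30 + 0.71 + 1.07 + 0.18 = 10.14.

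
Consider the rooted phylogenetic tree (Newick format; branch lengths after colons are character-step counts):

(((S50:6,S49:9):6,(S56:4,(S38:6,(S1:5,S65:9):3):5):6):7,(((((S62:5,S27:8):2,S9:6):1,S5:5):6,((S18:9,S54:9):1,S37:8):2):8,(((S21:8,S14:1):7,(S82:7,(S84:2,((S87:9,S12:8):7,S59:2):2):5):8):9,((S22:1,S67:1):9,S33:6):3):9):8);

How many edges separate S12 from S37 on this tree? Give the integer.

The MRCA of S12 and S37 is the node subtending (((((S62,S27),S9),S5),((S18,S54),S37)),(((S21,S14),(S82,(S84,((S87,S12),S59)))),((S22,S67),S33))).
From S12 up to that node: 7 branches. From S37 up to the same node: 3 branches. Total: 7 + 3 = 10.

10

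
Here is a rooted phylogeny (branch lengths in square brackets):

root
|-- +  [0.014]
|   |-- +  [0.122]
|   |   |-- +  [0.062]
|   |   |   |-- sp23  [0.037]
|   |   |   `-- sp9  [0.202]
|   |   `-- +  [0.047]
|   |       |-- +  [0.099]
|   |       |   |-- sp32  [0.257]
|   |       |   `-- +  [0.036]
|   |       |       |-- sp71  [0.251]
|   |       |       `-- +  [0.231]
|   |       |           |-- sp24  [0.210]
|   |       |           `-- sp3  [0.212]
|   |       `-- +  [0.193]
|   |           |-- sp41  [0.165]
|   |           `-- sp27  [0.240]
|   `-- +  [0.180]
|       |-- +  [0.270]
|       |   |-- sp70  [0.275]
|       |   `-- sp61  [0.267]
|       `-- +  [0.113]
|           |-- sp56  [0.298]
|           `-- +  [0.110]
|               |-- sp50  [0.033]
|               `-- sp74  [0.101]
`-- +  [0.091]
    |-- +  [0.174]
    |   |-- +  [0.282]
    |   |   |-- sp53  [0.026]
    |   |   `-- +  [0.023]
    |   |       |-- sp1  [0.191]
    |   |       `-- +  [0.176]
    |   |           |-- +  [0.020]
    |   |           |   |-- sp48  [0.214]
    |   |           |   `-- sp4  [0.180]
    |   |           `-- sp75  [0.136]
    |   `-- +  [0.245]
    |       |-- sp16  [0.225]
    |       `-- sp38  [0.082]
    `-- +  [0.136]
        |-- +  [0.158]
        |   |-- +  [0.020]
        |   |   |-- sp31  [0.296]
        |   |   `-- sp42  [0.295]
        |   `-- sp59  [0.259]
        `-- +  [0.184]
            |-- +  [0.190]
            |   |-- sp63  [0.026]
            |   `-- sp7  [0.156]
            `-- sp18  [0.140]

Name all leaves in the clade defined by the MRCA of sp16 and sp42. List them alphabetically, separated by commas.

sp1, sp16, sp18, sp31, sp38, sp4, sp42, sp48, sp53, sp59, sp63, sp7, sp75

Tracing sp16: it sits inside (sp16,sp38).
Tracing sp42: it sits inside (sp31,sp42).
The smallest clade enclosing both is (((sp53,(sp1,((sp48,sp4),sp75))),(sp16,sp38)),(((sp31,sp42),sp59),((sp63,sp7),sp18))); the answer is its 13 terminal taxa in alphabetical order.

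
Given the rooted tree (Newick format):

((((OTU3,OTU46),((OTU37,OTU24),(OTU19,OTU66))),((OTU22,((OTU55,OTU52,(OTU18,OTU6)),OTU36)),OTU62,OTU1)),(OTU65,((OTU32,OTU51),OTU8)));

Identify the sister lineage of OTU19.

OTU66

OTU19 attaches to the tree at the node subtending (OTU19,OTU66).
The other lineage descending from that same node — the sister group — is the single tip OTU66.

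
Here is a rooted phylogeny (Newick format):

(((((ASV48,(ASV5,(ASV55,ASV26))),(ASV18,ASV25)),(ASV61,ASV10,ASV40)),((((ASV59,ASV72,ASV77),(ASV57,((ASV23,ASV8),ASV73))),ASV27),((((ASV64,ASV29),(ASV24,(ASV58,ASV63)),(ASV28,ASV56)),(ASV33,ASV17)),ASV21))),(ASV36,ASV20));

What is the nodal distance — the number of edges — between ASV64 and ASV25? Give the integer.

10

The MRCA of ASV64 and ASV25 is the node subtending ((((ASV48,(ASV5,(ASV55,ASV26))),(ASV18,ASV25)),(ASV61,ASV10,ASV40)),((((ASV59,ASV72,ASV77),(ASV57,((ASV23,ASV8),ASV73))),ASV27),((((ASV64,ASV29),(ASV24,(ASV58,ASV63)),(ASV28,ASV56)),(ASV33,ASV17)),ASV21))).
From ASV64 up to that node: 6 branches. From ASV25 up to the same node: 4 branches. Total: 6 + 4 = 10.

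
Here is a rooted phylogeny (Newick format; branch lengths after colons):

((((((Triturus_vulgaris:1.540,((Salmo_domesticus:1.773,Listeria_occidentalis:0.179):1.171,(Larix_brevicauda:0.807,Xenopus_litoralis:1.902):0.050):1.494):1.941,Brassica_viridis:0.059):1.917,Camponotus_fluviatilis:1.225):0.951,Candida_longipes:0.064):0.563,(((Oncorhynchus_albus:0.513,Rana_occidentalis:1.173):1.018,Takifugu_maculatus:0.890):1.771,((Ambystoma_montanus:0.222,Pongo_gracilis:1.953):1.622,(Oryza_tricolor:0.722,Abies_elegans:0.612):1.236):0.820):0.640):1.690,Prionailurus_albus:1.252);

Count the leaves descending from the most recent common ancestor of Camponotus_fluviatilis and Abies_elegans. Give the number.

The MRCA of Camponotus_fluviatilis and Abies_elegans is the node subtending (((((Triturus_vulgaris,((Salmo_domesticus,Listeria_occidentalis),(Larix_brevicauda,Xenopus_litoralis))),Brassica_viridis),Camponotus_fluviatilis),Candida_longipes),(((Oncorhynchus_albus,Rana_occidentalis),Takifugu_maculatus),((Ambystoma_montanus,Pongo_gracilis),(Oryza_tricolor,Abies_elegans)))).
That clade contains 15 terminal taxa: Abies_elegans, Ambystoma_montanus, Brassica_viridis, Camponotus_fluviatilis, Candida_longipes, Larix_brevicauda, Listeria_occidentalis, Oncorhynchus_albus, Oryza_tricolor, Pongo_gracilis, Rana_occidentalis, Salmo_domesticus, Takifugu_maculatus, Triturus_vulgaris, Xenopus_litoralis.

15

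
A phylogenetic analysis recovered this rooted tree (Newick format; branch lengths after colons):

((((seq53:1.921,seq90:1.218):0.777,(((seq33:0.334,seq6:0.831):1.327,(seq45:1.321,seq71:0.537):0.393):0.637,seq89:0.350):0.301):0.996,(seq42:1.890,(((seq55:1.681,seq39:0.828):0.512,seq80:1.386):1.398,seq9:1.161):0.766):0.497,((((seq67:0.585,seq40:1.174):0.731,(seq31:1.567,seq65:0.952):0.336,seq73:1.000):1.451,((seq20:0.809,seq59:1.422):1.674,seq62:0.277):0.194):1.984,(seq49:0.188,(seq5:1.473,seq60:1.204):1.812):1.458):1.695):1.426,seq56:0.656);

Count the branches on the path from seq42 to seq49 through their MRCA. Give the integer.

5

The MRCA of seq42 and seq49 is the node subtending (((seq53,seq90),(((seq33,seq6),(seq45,seq71)),seq89)),(seq42,(((seq55,seq39),seq80),seq9)),((((seq67,seq40),(seq31,seq65),seq73),((seq20,seq59),seq62)),(seq49,(seq5,seq60)))).
From seq42 up to that node: 2 branches. From seq49 up to the same node: 3 branches. Total: 2 + 3 = 5.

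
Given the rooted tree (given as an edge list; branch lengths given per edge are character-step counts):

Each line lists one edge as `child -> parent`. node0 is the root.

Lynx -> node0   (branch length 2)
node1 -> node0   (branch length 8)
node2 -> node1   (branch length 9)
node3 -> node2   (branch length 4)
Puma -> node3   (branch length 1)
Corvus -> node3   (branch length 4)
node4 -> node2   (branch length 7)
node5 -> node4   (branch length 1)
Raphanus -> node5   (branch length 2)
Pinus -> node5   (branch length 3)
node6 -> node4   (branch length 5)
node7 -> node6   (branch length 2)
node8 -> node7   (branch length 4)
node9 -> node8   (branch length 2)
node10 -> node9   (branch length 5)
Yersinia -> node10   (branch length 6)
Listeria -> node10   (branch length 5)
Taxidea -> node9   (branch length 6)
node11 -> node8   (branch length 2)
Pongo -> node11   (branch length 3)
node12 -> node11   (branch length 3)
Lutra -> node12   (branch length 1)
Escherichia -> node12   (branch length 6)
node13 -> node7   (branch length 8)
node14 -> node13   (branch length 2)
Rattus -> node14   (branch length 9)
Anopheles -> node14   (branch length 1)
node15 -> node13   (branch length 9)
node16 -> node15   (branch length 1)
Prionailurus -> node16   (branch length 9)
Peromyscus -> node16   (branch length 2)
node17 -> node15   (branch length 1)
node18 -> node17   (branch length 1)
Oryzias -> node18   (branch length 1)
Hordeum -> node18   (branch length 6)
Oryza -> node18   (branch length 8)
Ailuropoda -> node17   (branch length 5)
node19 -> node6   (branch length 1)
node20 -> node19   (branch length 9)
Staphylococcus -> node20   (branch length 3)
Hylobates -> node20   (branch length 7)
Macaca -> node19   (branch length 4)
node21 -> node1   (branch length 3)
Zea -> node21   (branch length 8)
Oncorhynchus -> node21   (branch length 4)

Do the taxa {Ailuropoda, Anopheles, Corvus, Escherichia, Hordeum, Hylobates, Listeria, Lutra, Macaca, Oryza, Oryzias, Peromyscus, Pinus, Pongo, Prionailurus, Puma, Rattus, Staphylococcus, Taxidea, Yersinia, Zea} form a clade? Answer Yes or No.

No

The MRCA of the listed taxa subtends (((Puma,Corvus),((Raphanus,Pinus),(((((Yersinia,Listeria),Taxidea),(Pongo,(Lutra,Escherichia))),((Rattus,Anopheles),((Prionailurus,Peromyscus),((Oryzias,Hordeum,Oryza),Ailuropoda)))),((Staphylococcus,Hylobates),Macaca)))),(Zea,Oncorhynchus)).
That clade also contains Oncorhynchus, Raphanus, which are not in the proposed group, so the group is not monophyletic.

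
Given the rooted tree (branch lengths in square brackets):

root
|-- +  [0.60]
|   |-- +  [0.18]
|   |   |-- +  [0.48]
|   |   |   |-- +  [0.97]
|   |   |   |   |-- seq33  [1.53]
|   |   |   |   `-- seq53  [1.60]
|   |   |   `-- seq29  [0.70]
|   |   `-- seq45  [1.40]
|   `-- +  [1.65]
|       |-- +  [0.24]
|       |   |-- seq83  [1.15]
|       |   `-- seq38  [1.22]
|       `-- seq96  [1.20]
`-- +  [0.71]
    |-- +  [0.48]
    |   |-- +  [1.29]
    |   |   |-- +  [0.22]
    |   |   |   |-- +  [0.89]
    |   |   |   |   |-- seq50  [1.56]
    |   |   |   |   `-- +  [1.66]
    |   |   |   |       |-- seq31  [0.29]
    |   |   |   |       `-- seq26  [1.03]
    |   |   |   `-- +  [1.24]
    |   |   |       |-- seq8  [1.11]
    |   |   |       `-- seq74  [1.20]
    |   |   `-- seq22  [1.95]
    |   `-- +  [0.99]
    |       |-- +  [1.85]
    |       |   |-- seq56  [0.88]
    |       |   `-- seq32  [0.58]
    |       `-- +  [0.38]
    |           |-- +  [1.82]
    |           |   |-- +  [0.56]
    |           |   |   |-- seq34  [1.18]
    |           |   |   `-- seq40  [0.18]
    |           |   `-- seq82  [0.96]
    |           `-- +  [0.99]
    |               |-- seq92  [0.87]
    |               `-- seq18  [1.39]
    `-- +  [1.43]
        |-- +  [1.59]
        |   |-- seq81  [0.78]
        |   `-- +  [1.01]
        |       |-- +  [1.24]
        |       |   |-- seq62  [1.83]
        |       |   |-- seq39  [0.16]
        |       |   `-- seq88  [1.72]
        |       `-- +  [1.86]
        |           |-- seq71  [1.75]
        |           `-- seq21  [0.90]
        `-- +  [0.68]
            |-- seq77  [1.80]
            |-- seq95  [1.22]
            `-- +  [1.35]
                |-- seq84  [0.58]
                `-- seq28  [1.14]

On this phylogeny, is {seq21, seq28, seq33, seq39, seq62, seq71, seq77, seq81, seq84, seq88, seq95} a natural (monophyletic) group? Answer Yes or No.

The MRCA of the listed taxa is the root, so the smallest clade containing them is the whole tree.
That clade also contains seq18, seq22, seq26, seq29, seq31, seq32, seq34, seq38, seq40, seq45, seq50, seq53, seq56, seq74, seq8, seq82, seq83, seq92, seq96, which are not in the proposed group, so the group is not monophyletic.

No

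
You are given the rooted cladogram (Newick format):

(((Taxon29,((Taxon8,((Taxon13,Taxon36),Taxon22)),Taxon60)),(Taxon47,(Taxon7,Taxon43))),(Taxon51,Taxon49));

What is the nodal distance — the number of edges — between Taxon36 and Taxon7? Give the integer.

9

The MRCA of Taxon36 and Taxon7 is the node subtending ((Taxon29,((Taxon8,((Taxon13,Taxon36),Taxon22)),Taxon60)),(Taxon47,(Taxon7,Taxon43))).
From Taxon36 up to that node: 6 branches. From Taxon7 up to the same node: 3 branches. Total: 6 + 3 = 9.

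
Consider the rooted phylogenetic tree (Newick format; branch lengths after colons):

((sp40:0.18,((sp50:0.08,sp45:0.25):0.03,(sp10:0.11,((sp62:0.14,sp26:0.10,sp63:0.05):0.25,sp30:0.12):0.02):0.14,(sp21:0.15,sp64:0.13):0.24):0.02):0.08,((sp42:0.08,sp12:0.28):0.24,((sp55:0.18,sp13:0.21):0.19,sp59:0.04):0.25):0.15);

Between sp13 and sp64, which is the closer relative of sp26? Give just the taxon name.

The MRCA of sp26 and sp64 subtends ((sp50,sp45),(sp10,((sp62,sp26,sp63),sp30)),(sp21,sp64)) (9 taxa).
The MRCA of sp26 and sp13 is the root, subtending the entire tree (15 taxa).
The first is nested inside the second, so sp26 shares a more recent common ancestor with sp64.

sp64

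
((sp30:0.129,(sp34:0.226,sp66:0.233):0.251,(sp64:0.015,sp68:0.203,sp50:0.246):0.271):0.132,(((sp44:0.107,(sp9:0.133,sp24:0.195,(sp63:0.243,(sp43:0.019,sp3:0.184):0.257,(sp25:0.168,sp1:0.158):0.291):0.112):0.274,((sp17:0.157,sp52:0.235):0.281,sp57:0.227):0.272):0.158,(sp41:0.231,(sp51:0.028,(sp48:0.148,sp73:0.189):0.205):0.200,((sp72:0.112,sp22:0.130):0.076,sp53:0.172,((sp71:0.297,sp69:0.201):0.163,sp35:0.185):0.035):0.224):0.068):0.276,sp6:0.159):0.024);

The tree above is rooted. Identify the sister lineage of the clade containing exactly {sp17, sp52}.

The clade containing exactly {sp17, sp52} attaches to the tree at the node subtending ((sp17,sp52),sp57).
The other lineage descending from that same node — the sister group — is the single tip sp57.

sp57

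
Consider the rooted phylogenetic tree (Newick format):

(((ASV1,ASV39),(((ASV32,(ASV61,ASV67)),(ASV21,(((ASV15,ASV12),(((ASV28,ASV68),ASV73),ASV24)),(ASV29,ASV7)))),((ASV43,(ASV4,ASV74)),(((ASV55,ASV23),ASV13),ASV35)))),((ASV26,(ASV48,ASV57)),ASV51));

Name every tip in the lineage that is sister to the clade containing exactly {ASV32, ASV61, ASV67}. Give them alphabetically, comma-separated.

ASV12, ASV15, ASV21, ASV24, ASV28, ASV29, ASV68, ASV7, ASV73

The clade containing exactly {ASV32, ASV61, ASV67} attaches to the tree at the node subtending ((ASV32,(ASV61,ASV67)),(ASV21,(((ASV15,ASV12),(((ASV28,ASV68),ASV73),ASV24)),(ASV29,ASV7)))).
The other lineage descending from that same node — the sister group — is (ASV21,(((ASV15,ASV12),(((ASV28,ASV68),ASV73),ASV24)),(ASV29,ASV7))); its 9 tips in alphabetical order are the answer.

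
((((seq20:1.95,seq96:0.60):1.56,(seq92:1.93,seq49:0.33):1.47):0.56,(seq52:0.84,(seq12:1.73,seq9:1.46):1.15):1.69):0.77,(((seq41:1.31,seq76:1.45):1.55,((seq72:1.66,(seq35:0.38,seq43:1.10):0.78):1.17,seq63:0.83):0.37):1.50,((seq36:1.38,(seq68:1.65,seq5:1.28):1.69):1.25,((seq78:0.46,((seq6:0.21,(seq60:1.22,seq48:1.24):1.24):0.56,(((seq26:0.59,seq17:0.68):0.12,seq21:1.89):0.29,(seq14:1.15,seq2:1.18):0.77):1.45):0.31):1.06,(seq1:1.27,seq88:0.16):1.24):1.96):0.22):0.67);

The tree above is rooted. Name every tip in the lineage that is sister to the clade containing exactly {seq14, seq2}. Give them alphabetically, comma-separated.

The clade containing exactly {seq14, seq2} attaches to the tree at the node subtending (((seq26,seq17),seq21),(seq14,seq2)).
The other lineage descending from that same node — the sister group — is ((seq26,seq17),seq21); its 3 tips in alphabetical order are the answer.

seq17, seq21, seq26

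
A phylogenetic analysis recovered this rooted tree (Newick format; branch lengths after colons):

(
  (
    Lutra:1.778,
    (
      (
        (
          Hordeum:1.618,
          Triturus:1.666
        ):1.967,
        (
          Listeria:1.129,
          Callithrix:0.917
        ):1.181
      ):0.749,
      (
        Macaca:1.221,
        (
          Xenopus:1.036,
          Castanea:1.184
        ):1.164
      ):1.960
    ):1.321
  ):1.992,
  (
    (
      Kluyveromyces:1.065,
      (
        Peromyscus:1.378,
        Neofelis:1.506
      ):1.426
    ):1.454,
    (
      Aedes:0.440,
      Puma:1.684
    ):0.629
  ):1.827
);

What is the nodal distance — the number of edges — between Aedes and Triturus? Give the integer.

8

The MRCA of Aedes and Triturus is the root of the tree.
From Aedes up to that node: 3 branches. From Triturus up to the same node: 5 branches. Total: 3 + 5 = 8.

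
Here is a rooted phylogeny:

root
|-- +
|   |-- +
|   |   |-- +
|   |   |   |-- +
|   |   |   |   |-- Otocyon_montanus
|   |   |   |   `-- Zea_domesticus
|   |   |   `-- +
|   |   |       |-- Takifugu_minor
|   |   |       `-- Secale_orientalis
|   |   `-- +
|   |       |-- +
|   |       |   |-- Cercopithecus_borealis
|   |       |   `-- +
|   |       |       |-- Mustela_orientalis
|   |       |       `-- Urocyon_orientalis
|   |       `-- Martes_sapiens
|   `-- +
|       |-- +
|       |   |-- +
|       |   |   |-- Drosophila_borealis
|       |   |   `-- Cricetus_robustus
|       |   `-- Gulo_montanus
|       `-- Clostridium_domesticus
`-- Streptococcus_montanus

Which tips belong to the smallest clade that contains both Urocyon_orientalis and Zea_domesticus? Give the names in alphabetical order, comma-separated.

Tracing Urocyon_orientalis: it sits inside (Mustela_orientalis,Urocyon_orientalis).
Tracing Zea_domesticus: it sits inside (Otocyon_montanus,Zea_domesticus).
The smallest clade enclosing both is (((Otocyon_montanus,Zea_domesticus),(Takifugu_minor,Secale_orientalis)),((Cercopithecus_borealis,(Mustela_orientalis,Urocyon_orientalis)),Martes_sapiens)); the answer is its 8 terminal taxa in alphabetical order.

Cercopithecus_borealis, Martes_sapiens, Mustela_orientalis, Otocyon_montanus, Secale_orientalis, Takifugu_minor, Urocyon_orientalis, Zea_domesticus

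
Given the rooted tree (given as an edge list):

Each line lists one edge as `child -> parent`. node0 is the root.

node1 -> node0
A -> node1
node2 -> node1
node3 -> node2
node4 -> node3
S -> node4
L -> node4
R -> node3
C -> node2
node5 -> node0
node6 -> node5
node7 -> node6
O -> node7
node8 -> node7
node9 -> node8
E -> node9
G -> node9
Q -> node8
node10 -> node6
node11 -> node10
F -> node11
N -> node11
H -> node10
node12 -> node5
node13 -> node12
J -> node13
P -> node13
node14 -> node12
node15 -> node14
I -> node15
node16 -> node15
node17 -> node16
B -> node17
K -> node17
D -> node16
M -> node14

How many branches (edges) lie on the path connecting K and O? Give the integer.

The MRCA of K and O is the node subtending (((O,((E,G),Q)),((F,N),H)),((J,P),((I,((B,K),D)),M))).
From K up to that node: 6 branches. From O up to the same node: 3 branches. Total: 6 + 3 = 9.

9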